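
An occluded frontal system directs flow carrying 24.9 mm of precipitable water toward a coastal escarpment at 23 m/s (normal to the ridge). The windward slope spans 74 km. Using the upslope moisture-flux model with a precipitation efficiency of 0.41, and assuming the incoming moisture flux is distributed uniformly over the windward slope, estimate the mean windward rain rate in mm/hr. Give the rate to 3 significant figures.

R ≈ 11.4 mm/hr

Incoming column moisture flux per unit ridge length: F = V × PW = 23 × 24.9 = 572.7 mm·m/s.
Spread over the 74 km slope with efficiency ε = 0.41: R = ε·F/W = 0.41 × 572.7 / 74000 m = 3.173e-03 mm/s.
R = 3.173e-03 × 3600 = 11.4 mm/hr.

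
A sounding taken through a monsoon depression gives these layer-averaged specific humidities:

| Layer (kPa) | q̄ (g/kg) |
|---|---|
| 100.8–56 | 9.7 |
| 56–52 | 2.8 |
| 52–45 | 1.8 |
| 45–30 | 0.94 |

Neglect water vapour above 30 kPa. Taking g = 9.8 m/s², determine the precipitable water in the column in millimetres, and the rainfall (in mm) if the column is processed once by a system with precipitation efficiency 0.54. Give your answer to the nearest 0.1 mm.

Precipitable water is the column-integrated vapour mass per unit area: PW = (1/g) Σ q̄ Δp, with q in kg/kg and Δp in Pa (1 kg/m² of water = 1 mm).
Layer 100.8–56 kPa: Δp = 448 hPa = 44800 Pa, q̄ = 0.0097 kg/kg → 0.0097 × 44800 / 9.8 = 44.34 mm
Layer 56–52 kPa: Δp = 40 hPa = 4000 Pa, q̄ = 0.0028 kg/kg → 0.0028 × 4000 / 9.8 = 1.14 mm
Layer 52–45 kPa: Δp = 70 hPa = 7000 Pa, q̄ = 0.0018 kg/kg → 0.0018 × 7000 / 9.8 = 1.29 mm
Layer 45–30 kPa: Δp = 150 hPa = 15000 Pa, q̄ = 0.00094 kg/kg → 0.00094 × 15000 / 9.8 = 1.44 mm
PW = 44.34 + 1.14 + 1.29 + 1.44 = 48.21 ≈ 48.2 mm.
Rainfall = ε × PW = 0.54 × 48.2 = 26.0 mm.

PW ≈ 48.2 mm; rainfall ≈ 26.0 mm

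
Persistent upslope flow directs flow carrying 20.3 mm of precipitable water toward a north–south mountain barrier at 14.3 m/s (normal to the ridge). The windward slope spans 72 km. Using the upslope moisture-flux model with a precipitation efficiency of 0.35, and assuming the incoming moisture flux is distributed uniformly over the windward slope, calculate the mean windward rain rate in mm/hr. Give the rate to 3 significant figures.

Incoming column moisture flux per unit ridge length: F = V × PW = 14.3 × 20.3 = 290.29 mm·m/s.
Spread over the 72 km slope with efficiency ε = 0.35: R = ε·F/W = 0.35 × 290.29 / 72000 m = 1.411e-03 mm/s.
R = 1.411e-03 × 3600 = 5.08 mm/hr.

R ≈ 5.08 mm/hr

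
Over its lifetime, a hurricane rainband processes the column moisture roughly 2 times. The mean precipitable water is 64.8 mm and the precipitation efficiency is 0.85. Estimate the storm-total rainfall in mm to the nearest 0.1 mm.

rainfall ≈ 110.2 mm

Each cycle deposits ε × PW = 0.85 × 64.8 = 55.08 mm.
Over 2 cycles: 2 × 55.08 = 110.2 mm.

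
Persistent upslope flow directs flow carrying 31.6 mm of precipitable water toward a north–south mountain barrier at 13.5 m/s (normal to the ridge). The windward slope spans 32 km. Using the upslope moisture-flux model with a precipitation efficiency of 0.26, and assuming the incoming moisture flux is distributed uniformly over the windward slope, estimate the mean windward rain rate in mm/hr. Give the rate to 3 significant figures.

Incoming column moisture flux per unit ridge length: F = V × PW = 13.5 × 31.6 = 426.6 mm·m/s.
Spread over the 32 km slope with efficiency ε = 0.26: R = ε·F/W = 0.26 × 426.6 / 32000 m = 3.466e-03 mm/s.
R = 3.466e-03 × 3600 = 12.5 mm/hr.

R ≈ 12.5 mm/hr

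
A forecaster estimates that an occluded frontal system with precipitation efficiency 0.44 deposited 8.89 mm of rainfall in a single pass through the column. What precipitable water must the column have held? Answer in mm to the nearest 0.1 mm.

PW ≈ 20.2 mm

PW = rainfall / ε = 8.89 / 0.44 = 20.2 mm.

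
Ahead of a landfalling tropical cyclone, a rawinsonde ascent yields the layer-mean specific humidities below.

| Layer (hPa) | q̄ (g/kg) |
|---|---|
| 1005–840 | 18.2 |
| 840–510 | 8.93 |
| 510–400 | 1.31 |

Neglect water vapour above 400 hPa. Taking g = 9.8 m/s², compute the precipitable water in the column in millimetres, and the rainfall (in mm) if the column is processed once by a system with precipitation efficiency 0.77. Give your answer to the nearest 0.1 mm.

PW ≈ 62.2 mm; rainfall ≈ 47.9 mm

Precipitable water is the column-integrated vapour mass per unit area: PW = (1/g) Σ q̄ Δp, with q in kg/kg and Δp in Pa (1 kg/m² of water = 1 mm).
Layer 1005–840 hPa: Δp = 165 hPa = 16500 Pa, q̄ = 0.0182 kg/kg → 0.0182 × 16500 / 9.8 = 30.64 mm
Layer 840–510 hPa: Δp = 330 hPa = 33000 Pa, q̄ = 0.00893 kg/kg → 0.00893 × 33000 / 9.8 = 30.07 mm
Layer 510–400 hPa: Δp = 110 hPa = 11000 Pa, q̄ = 0.00131 kg/kg → 0.00131 × 11000 / 9.8 = 1.47 mm
PW = 30.64 + 30.07 + 1.47 = 62.18 ≈ 62.2 mm.
Rainfall = ε × PW = 0.77 × 62.2 = 47.9 mm.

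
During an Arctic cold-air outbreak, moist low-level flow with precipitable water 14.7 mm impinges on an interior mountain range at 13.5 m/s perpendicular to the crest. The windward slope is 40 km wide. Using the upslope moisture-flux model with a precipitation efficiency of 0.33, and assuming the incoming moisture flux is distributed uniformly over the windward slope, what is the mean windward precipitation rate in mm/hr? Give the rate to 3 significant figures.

Incoming column moisture flux per unit ridge length: F = V × PW = 13.5 × 14.7 = 198.45 mm·m/s.
Spread over the 40 km slope with efficiency ε = 0.33: R = ε·F/W = 0.33 × 198.45 / 40000 m = 1.637e-03 mm/s.
R = 1.637e-03 × 3600 = 5.89 mm/hr.

R ≈ 5.89 mm/hr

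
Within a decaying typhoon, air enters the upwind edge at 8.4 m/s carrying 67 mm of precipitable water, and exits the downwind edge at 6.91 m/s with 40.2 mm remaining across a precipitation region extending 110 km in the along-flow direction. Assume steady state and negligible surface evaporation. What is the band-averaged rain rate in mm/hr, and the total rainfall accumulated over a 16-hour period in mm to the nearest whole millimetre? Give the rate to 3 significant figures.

Column moisture flux per unit crosswind length is F = V × PW.
Inflow: F_in = 8.4 × 67 = 562.8 mm·m/s
Outflow: F_out = 6.91 × 40.2 = 277.782 mm·m/s
Steady-state rate R = (F_in − F_out)/L = (562.8 − 277.782) / 110000 m = 2.591e-03 mm/s.
R = 2.591e-03 × 3600 = 9.33 mm/hr.
Over 16 h: total = 9.33 × 16 = 149.28 ≈ 149 mm.

R ≈ 9.33 mm/hr; total ≈ 149 mm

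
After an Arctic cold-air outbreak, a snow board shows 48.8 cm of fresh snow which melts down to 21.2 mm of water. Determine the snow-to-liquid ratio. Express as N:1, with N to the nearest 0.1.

ratio ≈ 23.0

Ratio = snow depth / SWE = 488 mm / 21.2 mm = 23.0, i.e. 23.0:1.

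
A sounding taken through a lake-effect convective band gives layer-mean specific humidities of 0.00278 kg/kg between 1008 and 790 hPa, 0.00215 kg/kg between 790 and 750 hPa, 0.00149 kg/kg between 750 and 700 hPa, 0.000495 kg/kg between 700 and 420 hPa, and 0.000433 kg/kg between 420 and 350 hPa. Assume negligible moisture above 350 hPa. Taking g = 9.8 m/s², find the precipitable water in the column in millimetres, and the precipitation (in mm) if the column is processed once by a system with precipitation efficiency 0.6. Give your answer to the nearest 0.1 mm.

PW ≈ 9.5 mm; precipitation ≈ 5.7 mm

Precipitable water is the column-integrated vapour mass per unit area: PW = (1/g) Σ q̄ Δp, with q in kg/kg and Δp in Pa (1 kg/m² of water = 1 mm).
Layer 1008–790 hPa: Δp = 218 hPa = 21800 Pa, q̄ = 0.00278 kg/kg → 0.00278 × 21800 / 9.8 = 6.18 mm
Layer 790–750 hPa: Δp = 40 hPa = 4000 Pa, q̄ = 0.00215 kg/kg → 0.00215 × 4000 / 9.8 = 0.88 mm
Layer 750–700 hPa: Δp = 50 hPa = 5000 Pa, q̄ = 0.00149 kg/kg → 0.00149 × 5000 / 9.8 = 0.76 mm
Layer 700–420 hPa: Δp = 280 hPa = 28000 Pa, q̄ = 0.000495 kg/kg → 0.000495 × 28000 / 9.8 = 1.41 mm
Layer 420–350 hPa: Δp = 70 hPa = 7000 Pa, q̄ = 0.000433 kg/kg → 0.000433 × 7000 / 9.8 = 0.31 mm
PW = 6.18 + 0.88 + 0.76 + 1.41 + 0.31 = 9.54 ≈ 9.5 mm.
Precipitation = ε × PW = 0.6 × 9.5 = 5.7 mm.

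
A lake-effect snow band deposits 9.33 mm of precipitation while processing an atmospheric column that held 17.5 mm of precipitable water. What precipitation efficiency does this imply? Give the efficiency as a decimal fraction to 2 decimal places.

ε = precipitation / PW = 9.33 / 17.5 = 0.53.

ε ≈ 0.53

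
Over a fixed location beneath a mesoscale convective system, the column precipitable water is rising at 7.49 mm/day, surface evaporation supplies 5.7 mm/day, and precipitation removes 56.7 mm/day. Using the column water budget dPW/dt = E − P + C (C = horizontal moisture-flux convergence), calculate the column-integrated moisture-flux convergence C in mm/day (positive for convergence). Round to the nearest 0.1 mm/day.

C ≈ 58.5 mm/day

dPW/dt = +7.49 mm/day.
C = dPW/dt − E + P = (+7.49) − 5.7 + 56.7 = 58.5 mm/day.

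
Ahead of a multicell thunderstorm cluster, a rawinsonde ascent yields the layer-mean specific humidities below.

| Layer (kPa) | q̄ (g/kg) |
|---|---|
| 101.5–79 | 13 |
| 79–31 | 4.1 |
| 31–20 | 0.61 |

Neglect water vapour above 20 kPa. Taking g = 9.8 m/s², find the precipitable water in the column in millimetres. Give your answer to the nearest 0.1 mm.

Precipitable water is the column-integrated vapour mass per unit area: PW = (1/g) Σ q̄ Δp, with q in kg/kg and Δp in Pa (1 kg/m² of water = 1 mm).
Layer 101.5–79 kPa: Δp = 225 hPa = 22500 Pa, q̄ = 0.013 kg/kg → 0.013 × 22500 / 9.8 = 29.85 mm
Layer 79–31 kPa: Δp = 480 hPa = 48000 Pa, q̄ = 0.0041 kg/kg → 0.0041 × 48000 / 9.8 = 20.08 mm
Layer 31–20 kPa: Δp = 110 hPa = 11000 Pa, q̄ = 0.00061 kg/kg → 0.00061 × 11000 / 9.8 = 0.68 mm
PW = 29.85 + 20.08 + 0.68 = 50.61 ≈ 50.6 mm.

PW ≈ 50.6 mm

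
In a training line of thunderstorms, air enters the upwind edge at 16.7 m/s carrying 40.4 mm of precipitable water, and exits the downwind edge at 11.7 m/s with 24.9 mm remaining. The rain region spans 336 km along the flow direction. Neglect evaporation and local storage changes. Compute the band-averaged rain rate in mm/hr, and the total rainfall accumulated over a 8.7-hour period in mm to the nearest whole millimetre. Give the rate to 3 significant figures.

Column moisture flux per unit crosswind length is F = V × PW.
Inflow: F_in = 16.7 × 40.4 = 674.68 mm·m/s
Outflow: F_out = 11.7 × 24.9 = 291.33 mm·m/s
Steady-state rate R = (F_in − F_out)/L = (674.68 − 291.33) / 336000 m = 1.141e-03 mm/s.
R = 1.141e-03 × 3600 = 4.11 mm/hr.
Over 8.7 h: total = 4.11 × 8.7 = 35.757 ≈ 36 mm.

R ≈ 4.11 mm/hr; total ≈ 36 mm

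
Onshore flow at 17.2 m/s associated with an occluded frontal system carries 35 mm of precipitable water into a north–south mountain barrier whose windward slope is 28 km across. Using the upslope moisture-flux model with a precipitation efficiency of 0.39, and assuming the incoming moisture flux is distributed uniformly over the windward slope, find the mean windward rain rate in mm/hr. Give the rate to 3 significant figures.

Incoming column moisture flux per unit ridge length: F = V × PW = 17.2 × 35 = 602 mm·m/s.
Spread over the 28 km slope with efficiency ε = 0.39: R = ε·F/W = 0.39 × 602 / 28000 m = 8.385e-03 mm/s.
R = 8.385e-03 × 3600 = 30.2 mm/hr.

R ≈ 30.2 mm/hr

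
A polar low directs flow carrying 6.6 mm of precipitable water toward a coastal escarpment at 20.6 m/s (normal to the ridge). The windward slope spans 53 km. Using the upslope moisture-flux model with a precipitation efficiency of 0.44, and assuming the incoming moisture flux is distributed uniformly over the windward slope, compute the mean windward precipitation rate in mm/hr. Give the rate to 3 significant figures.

R ≈ 4.06 mm/hr

Incoming column moisture flux per unit ridge length: F = V × PW = 20.6 × 6.6 = 135.96 mm·m/s.
Spread over the 53 km slope with efficiency ε = 0.44: R = ε·F/W = 0.44 × 135.96 / 53000 m = 1.129e-03 mm/s.
R = 1.129e-03 × 3600 = 4.06 mm/hr.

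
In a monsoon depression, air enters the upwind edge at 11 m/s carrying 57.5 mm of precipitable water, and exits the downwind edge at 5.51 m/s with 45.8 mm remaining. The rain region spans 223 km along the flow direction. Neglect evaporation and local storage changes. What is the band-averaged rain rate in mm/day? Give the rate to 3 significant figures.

R ≈ 147 mm/day

Column moisture flux per unit crosswind length is F = V × PW.
Inflow: F_in = 11 × 57.5 = 632.5 mm·m/s
Outflow: F_out = 5.51 × 45.8 = 252.358 mm·m/s
Steady-state rate R = (F_in − F_out)/L = (632.5 − 252.358) / 223000 m = 1.705e-03 mm/s.
R = 1.705e-03 × 3600 × 24 = 147 mm/day.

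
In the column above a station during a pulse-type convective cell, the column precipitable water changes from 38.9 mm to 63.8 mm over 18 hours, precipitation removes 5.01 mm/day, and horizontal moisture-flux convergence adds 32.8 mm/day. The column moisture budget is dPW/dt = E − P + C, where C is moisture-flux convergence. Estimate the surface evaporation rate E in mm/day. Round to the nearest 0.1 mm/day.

dPW/dt = (63.8 − 38.9) mm / (18/24 day) = +33.200 mm/day.
E = dPW/dt + P − C = (+33.200) + 5.01 − (32.8) = 5.4 mm/day.

E ≈ 5.4 mm/day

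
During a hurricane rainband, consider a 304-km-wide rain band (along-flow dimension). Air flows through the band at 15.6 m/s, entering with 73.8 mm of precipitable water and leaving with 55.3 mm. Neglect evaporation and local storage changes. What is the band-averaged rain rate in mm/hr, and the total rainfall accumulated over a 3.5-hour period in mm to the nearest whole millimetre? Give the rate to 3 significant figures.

R ≈ 3.42 mm/hr; total ≈ 12 mm

Column moisture flux per unit crosswind length is F = V × PW.
Inflow: F_in = 15.6 × 73.8 = 1151.28 mm·m/s
Outflow: F_out = 15.6 × 55.3 = 862.68 mm·m/s
Steady-state rate R = (F_in − F_out)/L = (1151.28 − 862.68) / 304000 m = 9.493e-04 mm/s.
R = 9.493e-04 × 3600 = 3.42 mm/hr.
Over 3.5 h: total = 3.42 × 3.5 = 11.97 ≈ 12 mm.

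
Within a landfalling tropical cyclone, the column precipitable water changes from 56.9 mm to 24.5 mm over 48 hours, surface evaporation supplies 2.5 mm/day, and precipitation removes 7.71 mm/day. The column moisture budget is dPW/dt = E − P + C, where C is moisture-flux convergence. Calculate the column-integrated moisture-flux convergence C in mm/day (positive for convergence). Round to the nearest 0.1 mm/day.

dPW/dt = (24.5 − 56.9) mm / (48/24 day) = -16.200 mm/day.
C = dPW/dt − E + P = (-16.200) − 2.5 + 7.71 = -11.0 mm/day.

C ≈ -11.0 mm/day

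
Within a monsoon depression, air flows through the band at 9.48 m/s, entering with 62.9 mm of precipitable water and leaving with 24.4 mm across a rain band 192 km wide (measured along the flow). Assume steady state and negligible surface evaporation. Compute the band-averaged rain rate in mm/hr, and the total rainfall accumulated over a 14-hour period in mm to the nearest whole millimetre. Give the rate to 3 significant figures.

Column moisture flux per unit crosswind length is F = V × PW.
Inflow: F_in = 9.48 × 62.9 = 596.292 mm·m/s
Outflow: F_out = 9.48 × 24.4 = 231.312 mm·m/s
Steady-state rate R = (F_in − F_out)/L = (596.292 − 231.312) / 192000 m = 1.901e-03 mm/s.
R = 1.901e-03 × 3600 = 6.84 mm/hr.
Over 14 h: total = 6.84 × 14 = 95.76 ≈ 96 mm.

R ≈ 6.84 mm/hr; total ≈ 96 mm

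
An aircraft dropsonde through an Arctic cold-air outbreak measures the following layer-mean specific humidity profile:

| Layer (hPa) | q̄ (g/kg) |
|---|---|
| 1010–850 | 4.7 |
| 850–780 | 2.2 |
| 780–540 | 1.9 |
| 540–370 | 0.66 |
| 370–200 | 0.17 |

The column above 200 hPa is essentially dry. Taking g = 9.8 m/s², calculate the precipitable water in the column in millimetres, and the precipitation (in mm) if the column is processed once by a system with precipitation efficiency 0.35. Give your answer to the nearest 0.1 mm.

PW ≈ 15.3 mm; precipitation ≈ 5.4 mm

Precipitable water is the column-integrated vapour mass per unit area: PW = (1/g) Σ q̄ Δp, with q in kg/kg and Δp in Pa (1 kg/m² of water = 1 mm).
Layer 1010–850 hPa: Δp = 160 hPa = 16000 Pa, q̄ = 0.0047 kg/kg → 0.0047 × 16000 / 9.8 = 7.67 mm
Layer 850–780 hPa: Δp = 70 hPa = 7000 Pa, q̄ = 0.0022 kg/kg → 0.0022 × 7000 / 9.8 = 1.57 mm
Layer 780–540 hPa: Δp = 240 hPa = 24000 Pa, q̄ = 0.0019 kg/kg → 0.0019 × 24000 / 9.8 = 4.65 mm
Layer 540–370 hPa: Δp = 170 hPa = 17000 Pa, q̄ = 0.00066 kg/kg → 0.00066 × 17000 / 9.8 = 1.14 mm
Layer 370–200 hPa: Δp = 170 hPa = 17000 Pa, q̄ = 0.00017 kg/kg → 0.00017 × 17000 / 9.8 = 0.29 mm
PW = 7.67 + 1.57 + 4.65 + 1.14 + 0.29 = 15.32 ≈ 15.3 mm.
Precipitation = ε × PW = 0.35 × 15.3 = 5.4 mm.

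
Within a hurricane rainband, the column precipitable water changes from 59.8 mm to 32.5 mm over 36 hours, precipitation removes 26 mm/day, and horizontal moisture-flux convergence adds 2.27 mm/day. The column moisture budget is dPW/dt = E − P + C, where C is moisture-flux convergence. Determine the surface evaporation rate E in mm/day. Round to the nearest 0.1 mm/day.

E ≈ 5.5 mm/day

dPW/dt = (32.5 − 59.8) mm / (36/24 day) = -18.200 mm/day.
E = dPW/dt + P − C = (-18.200) + 26 − (2.27) = 5.5 mm/day.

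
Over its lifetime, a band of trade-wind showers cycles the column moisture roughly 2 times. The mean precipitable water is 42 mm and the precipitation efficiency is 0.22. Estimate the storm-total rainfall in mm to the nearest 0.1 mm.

Each cycle deposits ε × PW = 0.22 × 42 = 9.24 mm.
Over 2 cycles: 2 × 9.24 = 18.5 mm.

rainfall ≈ 18.5 mm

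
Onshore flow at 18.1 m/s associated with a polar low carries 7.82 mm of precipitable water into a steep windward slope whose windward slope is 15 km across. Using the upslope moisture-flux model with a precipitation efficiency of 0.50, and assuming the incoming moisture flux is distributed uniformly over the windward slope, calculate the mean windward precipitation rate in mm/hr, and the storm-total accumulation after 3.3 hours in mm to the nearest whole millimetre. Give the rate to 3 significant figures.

R ≈ 17.0 mm/hr; total ≈ 56 mm

Incoming column moisture flux per unit ridge length: F = V × PW = 18.1 × 7.82 = 141.542 mm·m/s.
Spread over the 15 km slope with efficiency ε = 0.50: R = ε·F/W = 0.50 × 141.542 / 15000 m = 4.718e-03 mm/s.
R = 4.718e-03 × 3600 = 17.0 mm/hr.
Over 3.3 h: total = 17.0 × 3.3 = 56.1 ≈ 56 mm.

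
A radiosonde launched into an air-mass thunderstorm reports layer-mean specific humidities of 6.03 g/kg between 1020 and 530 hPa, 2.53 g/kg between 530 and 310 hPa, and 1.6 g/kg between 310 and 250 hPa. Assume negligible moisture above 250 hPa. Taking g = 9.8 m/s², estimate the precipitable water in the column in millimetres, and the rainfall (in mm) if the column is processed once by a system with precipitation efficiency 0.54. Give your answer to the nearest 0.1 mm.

Precipitable water is the column-integrated vapour mass per unit area: PW = (1/g) Σ q̄ Δp, with q in kg/kg and Δp in Pa (1 kg/m² of water = 1 mm).
Layer 1020–530 hPa: Δp = 490 hPa = 49000 Pa, q̄ = 0.00603 kg/kg → 0.00603 × 49000 / 9.8 = 30.15 mm
Layer 530–310 hPa: Δp = 220 hPa = 22000 Pa, q̄ = 0.00253 kg/kg → 0.00253 × 22000 / 9.8 = 5.68 mm
Layer 310–250 hPa: Δp = 60 hPa = 6000 Pa, q̄ = 0.0016 kg/kg → 0.0016 × 6000 / 9.8 = 0.98 mm
PW = 30.15 + 5.68 + 0.98 = 36.81 ≈ 36.8 mm.
Rainfall = ε × PW = 0.54 × 36.8 = 19.9 mm.

PW ≈ 36.8 mm; rainfall ≈ 19.9 mm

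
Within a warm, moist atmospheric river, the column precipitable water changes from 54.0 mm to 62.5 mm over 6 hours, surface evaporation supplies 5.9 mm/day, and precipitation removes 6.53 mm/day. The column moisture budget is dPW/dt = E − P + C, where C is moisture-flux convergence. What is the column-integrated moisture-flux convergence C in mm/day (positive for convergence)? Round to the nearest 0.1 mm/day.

dPW/dt = (62.5 − 54.0) mm / (6/24 day) = +34.000 mm/day.
C = dPW/dt − E + P = (+34.000) − 5.9 + 6.53 = 34.6 mm/day.

C ≈ 34.6 mm/day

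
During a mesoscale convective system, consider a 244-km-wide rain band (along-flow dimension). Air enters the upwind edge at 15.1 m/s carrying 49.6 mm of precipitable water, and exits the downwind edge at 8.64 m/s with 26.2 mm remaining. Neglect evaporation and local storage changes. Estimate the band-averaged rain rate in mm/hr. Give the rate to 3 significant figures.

R ≈ 7.71 mm/hr

Column moisture flux per unit crosswind length is F = V × PW.
Inflow: F_in = 15.1 × 49.6 = 748.96 mm·m/s
Outflow: F_out = 8.64 × 26.2 = 226.368 mm·m/s
Steady-state rate R = (F_in − F_out)/L = (748.96 − 226.368) / 244000 m = 2.142e-03 mm/s.
R = 2.142e-03 × 3600 = 7.71 mm/hr.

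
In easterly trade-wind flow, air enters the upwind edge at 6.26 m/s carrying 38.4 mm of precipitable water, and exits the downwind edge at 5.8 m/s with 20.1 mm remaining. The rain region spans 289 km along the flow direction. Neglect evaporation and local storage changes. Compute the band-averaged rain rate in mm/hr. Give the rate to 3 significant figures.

R ≈ 1.54 mm/hr

Column moisture flux per unit crosswind length is F = V × PW.
Inflow: F_in = 6.26 × 38.4 = 240.384 mm·m/s
Outflow: F_out = 5.8 × 20.1 = 116.58 mm·m/s
Steady-state rate R = (F_in − F_out)/L = (240.384 − 116.58) / 289000 m = 4.284e-04 mm/s.
R = 4.284e-04 × 3600 = 1.54 mm/hr.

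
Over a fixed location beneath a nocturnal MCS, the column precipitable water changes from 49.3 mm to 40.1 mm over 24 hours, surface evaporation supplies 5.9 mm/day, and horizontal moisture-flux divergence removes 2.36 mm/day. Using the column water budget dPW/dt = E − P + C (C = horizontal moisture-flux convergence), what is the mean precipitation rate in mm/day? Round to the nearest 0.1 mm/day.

P ≈ 12.7 mm/day

dPW/dt = (40.1 − 49.3) mm / (24/24 day) = -9.200 mm/day.
P = E + C − dPW/dt = 5.9 + (-2.36) − (-9.200) = 12.7 mm/day.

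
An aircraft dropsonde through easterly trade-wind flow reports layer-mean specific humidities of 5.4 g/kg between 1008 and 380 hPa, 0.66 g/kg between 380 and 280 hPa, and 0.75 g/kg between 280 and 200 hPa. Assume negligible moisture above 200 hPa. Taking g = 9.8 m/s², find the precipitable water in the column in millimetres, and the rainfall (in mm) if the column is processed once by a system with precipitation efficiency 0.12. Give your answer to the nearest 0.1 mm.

Precipitable water is the column-integrated vapour mass per unit area: PW = (1/g) Σ q̄ Δp, with q in kg/kg and Δp in Pa (1 kg/m² of water = 1 mm).
Layer 1008–380 hPa: Δp = 628 hPa = 62800 Pa, q̄ = 0.0054 kg/kg → 0.0054 × 62800 / 9.8 = 34.60 mm
Layer 380–280 hPa: Δp = 100 hPa = 10000 Pa, q̄ = 0.00066 kg/kg → 0.00066 × 10000 / 9.8 = 0.67 mm
Layer 280–200 hPa: Δp = 80 hPa = 8000 Pa, q̄ = 0.00075 kg/kg → 0.00075 × 8000 / 9.8 = 0.61 mm
PW = 34.60 + 0.67 + 0.61 = 35.88 ≈ 35.9 mm.
Rainfall = ε × PW = 0.12 × 35.9 = 4.3 mm.

PW ≈ 35.9 mm; rainfall ≈ 4.3 mm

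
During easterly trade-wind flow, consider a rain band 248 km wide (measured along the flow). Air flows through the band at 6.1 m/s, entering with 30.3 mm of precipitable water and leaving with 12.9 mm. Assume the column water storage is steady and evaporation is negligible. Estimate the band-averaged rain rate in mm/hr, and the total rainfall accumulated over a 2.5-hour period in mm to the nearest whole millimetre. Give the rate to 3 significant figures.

Column moisture flux per unit crosswind length is F = V × PW.
Inflow: F_in = 6.1 × 30.3 = 184.83 mm·m/s
Outflow: F_out = 6.1 × 12.9 = 78.69 mm·m/s
Steady-state rate R = (F_in − F_out)/L = (184.83 − 78.69) / 248000 m = 4.280e-04 mm/s.
R = 4.280e-04 × 3600 = 1.54 mm/hr.
Over 2.5 h: total = 1.54 × 2.5 = 3.85 ≈ 4 mm.

R ≈ 1.54 mm/hr; total ≈ 4 mm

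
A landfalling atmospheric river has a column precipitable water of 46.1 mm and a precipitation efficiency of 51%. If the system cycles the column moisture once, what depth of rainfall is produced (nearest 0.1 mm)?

rainfall ≈ 23.5 mm

Rainfall = ε × PW = 0.51 × 46.1 = 23.5 mm.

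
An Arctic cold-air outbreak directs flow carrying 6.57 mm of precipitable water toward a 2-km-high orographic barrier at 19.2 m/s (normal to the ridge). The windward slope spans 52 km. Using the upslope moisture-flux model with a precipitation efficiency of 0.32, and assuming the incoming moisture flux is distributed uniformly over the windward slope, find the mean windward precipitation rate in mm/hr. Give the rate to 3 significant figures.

R ≈ 2.79 mm/hr

Incoming column moisture flux per unit ridge length: F = V × PW = 19.2 × 6.57 = 126.144 mm·m/s.
Spread over the 52 km slope with efficiency ε = 0.32: R = ε·F/W = 0.32 × 126.144 / 52000 m = 7.763e-04 mm/s.
R = 7.763e-04 × 3600 = 2.79 mm/hr.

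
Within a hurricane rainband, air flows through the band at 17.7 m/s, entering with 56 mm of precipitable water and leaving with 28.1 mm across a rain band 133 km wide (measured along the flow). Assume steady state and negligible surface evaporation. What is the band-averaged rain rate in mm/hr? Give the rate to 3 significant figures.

R ≈ 13.4 mm/hr

Column moisture flux per unit crosswind length is F = V × PW.
Inflow: F_in = 17.7 × 56 = 991.2 mm·m/s
Outflow: F_out = 17.7 × 28.1 = 497.37 mm·m/s
Steady-state rate R = (F_in − F_out)/L = (991.2 − 497.37) / 133000 m = 3.713e-03 mm/s.
R = 3.713e-03 × 3600 = 13.4 mm/hr.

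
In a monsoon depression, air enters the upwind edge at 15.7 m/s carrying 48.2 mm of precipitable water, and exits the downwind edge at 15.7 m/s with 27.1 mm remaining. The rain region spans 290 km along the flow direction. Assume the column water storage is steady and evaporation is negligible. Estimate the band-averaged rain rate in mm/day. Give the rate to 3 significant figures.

R ≈ 98.7 mm/day

Column moisture flux per unit crosswind length is F = V × PW.
Inflow: F_in = 15.7 × 48.2 = 756.74 mm·m/s
Outflow: F_out = 15.7 × 27.1 = 425.47 mm·m/s
Steady-state rate R = (F_in − F_out)/L = (756.74 − 425.47) / 290000 m = 1.142e-03 mm/s.
R = 1.142e-03 × 3600 × 24 = 98.7 mm/day.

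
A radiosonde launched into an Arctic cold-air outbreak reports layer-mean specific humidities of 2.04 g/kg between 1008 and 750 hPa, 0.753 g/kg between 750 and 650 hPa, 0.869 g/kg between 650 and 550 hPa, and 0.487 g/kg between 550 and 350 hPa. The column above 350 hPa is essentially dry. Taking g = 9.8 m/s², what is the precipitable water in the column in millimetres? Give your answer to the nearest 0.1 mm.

Precipitable water is the column-integrated vapour mass per unit area: PW = (1/g) Σ q̄ Δp, with q in kg/kg and Δp in Pa (1 kg/m² of water = 1 mm).
Layer 1008–750 hPa: Δp = 258 hPa = 25800 Pa, q̄ = 0.00204 kg/kg → 0.00204 × 25800 / 9.8 = 5.37 mm
Layer 750–650 hPa: Δp = 100 hPa = 10000 Pa, q̄ = 0.000753 kg/kg → 0.000753 × 10000 / 9.8 = 0.77 mm
Layer 650–550 hPa: Δp = 100 hPa = 10000 Pa, q̄ = 0.000869 kg/kg → 0.000869 × 10000 / 9.8 = 0.89 mm
Layer 550–350 hPa: Δp = 200 hPa = 20000 Pa, q̄ = 0.000487 kg/kg → 0.000487 × 20000 / 9.8 = 0.99 mm
PW = 5.37 + 0.77 + 0.89 + 0.99 = 8.02 ≈ 8.0 mm.

PW ≈ 8.0 mm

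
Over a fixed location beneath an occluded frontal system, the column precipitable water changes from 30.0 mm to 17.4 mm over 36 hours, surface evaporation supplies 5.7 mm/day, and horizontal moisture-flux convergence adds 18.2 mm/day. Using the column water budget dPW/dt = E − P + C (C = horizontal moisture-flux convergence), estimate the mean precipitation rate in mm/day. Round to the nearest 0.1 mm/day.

P ≈ 32.3 mm/day

dPW/dt = (17.4 − 30.0) mm / (36/24 day) = -8.400 mm/day.
P = E + C − dPW/dt = 5.7 + (18.2) − (-8.400) = 32.3 mm/day.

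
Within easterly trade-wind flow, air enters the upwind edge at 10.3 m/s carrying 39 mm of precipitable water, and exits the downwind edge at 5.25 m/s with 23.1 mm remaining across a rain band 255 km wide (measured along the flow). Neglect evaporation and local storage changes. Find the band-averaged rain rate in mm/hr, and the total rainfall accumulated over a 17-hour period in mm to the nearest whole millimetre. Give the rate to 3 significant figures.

R ≈ 3.96 mm/hr; total ≈ 67 mm

Column moisture flux per unit crosswind length is F = V × PW.
Inflow: F_in = 10.3 × 39 = 401.7 mm·m/s
Outflow: F_out = 5.25 × 23.1 = 121.275 mm·m/s
Steady-state rate R = (F_in − F_out)/L = (401.7 − 121.275) / 255000 m = 1.100e-03 mm/s.
R = 1.100e-03 × 3600 = 3.96 mm/hr.
Over 17 h: total = 3.96 × 17 = 67.32 ≈ 67 mm.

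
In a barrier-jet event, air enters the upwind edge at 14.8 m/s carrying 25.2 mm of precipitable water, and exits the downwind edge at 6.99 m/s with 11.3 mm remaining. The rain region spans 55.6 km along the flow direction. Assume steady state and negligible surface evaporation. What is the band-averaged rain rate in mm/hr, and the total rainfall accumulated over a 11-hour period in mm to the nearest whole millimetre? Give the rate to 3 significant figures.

R ≈ 19.0 mm/hr; total ≈ 209 mm

Column moisture flux per unit crosswind length is F = V × PW.
Inflow: F_in = 14.8 × 25.2 = 372.96 mm·m/s
Outflow: F_out = 6.99 × 11.3 = 78.987 mm·m/s
Steady-state rate R = (F_in − F_out)/L = (372.96 − 78.987) / 55600 m = 5.287e-03 mm/s.
R = 5.287e-03 × 3600 = 19.0 mm/hr.
Over 11 h: total = 19.0 × 11 = 209 mm.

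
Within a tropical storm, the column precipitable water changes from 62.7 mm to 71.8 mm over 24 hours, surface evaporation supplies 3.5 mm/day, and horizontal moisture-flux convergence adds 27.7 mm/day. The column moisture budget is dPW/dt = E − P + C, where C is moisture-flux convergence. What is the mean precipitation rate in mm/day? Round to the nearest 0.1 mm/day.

dPW/dt = (71.8 − 62.7) mm / (24/24 day) = +9.100 mm/day.
P = E + C − dPW/dt = 3.5 + (27.7) − (+9.100) = 22.1 mm/day.

P ≈ 22.1 mm/day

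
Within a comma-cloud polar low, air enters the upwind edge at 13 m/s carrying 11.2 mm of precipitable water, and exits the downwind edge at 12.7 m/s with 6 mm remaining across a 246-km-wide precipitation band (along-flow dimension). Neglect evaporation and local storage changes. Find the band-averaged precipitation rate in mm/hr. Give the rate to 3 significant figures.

R ≈ 1.02 mm/hr

Column moisture flux per unit crosswind length is F = V × PW.
Inflow: F_in = 13 × 11.2 = 145.6 mm·m/s
Outflow: F_out = 12.7 × 6 = 76.2 mm·m/s
Steady-state rate R = (F_in − F_out)/L = (145.6 − 76.2) / 246000 m = 2.821e-04 mm/s.
R = 2.821e-04 × 3600 = 1.02 mm/hr.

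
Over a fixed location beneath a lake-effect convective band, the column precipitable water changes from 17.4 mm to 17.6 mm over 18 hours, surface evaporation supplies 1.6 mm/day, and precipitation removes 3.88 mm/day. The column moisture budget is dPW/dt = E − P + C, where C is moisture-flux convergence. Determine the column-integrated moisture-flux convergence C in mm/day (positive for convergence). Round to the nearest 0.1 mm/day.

dPW/dt = (17.6 − 17.4) mm / (18/24 day) = +0.267 mm/day.
C = dPW/dt − E + P = (+0.267) − 1.6 + 3.88 = 2.5 mm/day.

C ≈ 2.5 mm/day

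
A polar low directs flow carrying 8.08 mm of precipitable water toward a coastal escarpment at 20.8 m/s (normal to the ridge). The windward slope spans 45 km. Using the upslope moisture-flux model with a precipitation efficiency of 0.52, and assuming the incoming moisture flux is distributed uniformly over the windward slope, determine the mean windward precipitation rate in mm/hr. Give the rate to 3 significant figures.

Incoming column moisture flux per unit ridge length: F = V × PW = 20.8 × 8.08 = 168.064 mm·m/s.
Spread over the 45 km slope with efficiency ε = 0.52: R = ε·F/W = 0.52 × 168.064 / 45000 m = 1.942e-03 mm/s.
R = 1.942e-03 × 3600 = 6.99 mm/hr.

R ≈ 6.99 mm/hr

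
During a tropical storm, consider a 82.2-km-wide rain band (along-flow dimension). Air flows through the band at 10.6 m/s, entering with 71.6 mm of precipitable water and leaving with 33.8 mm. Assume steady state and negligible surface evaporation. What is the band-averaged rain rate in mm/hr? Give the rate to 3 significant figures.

R ≈ 17.5 mm/hr

Column moisture flux per unit crosswind length is F = V × PW.
Inflow: F_in = 10.6 × 71.6 = 758.96 mm·m/s
Outflow: F_out = 10.6 × 33.8 = 358.28 mm·m/s
Steady-state rate R = (F_in − F_out)/L = (758.96 − 358.28) / 82200 m = 4.874e-03 mm/s.
R = 4.874e-03 × 3600 = 17.5 mm/hr.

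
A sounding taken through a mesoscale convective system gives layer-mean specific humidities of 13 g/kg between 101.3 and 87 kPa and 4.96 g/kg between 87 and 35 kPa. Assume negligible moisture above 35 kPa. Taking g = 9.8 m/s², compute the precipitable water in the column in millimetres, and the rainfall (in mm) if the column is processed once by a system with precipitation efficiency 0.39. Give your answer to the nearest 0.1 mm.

Precipitable water is the column-integrated vapour mass per unit area: PW = (1/g) Σ q̄ Δp, with q in kg/kg and Δp in Pa (1 kg/m² of water = 1 mm).
Layer 101.3–87 kPa: Δp = 143 hPa = 14300 Pa, q̄ = 0.013 kg/kg → 0.013 × 14300 / 9.8 = 18.97 mm
Layer 87–35 kPa: Δp = 520 hPa = 52000 Pa, q̄ = 0.00496 kg/kg → 0.00496 × 52000 / 9.8 = 26.32 mm
PW = 18.97 + 26.32 = 45.29 ≈ 45.3 mm.
Rainfall = ε × PW = 0.39 × 45.3 = 17.7 mm.

PW ≈ 45.3 mm; rainfall ≈ 17.7 mm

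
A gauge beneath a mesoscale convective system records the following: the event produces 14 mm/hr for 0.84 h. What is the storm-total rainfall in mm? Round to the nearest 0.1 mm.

Total = Σ Rᵢ Δtᵢ = 14 × 0.84
      = 11.76 = 11.8 mm.

total ≈ 11.8 mm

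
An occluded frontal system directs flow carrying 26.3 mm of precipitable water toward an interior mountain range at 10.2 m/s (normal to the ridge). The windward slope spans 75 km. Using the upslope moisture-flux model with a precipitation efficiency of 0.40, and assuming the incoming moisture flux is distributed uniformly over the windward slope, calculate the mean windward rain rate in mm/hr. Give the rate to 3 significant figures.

Incoming column moisture flux per unit ridge length: F = V × PW = 10.2 × 26.3 = 268.26 mm·m/s.
Spread over the 75 km slope with efficiency ε = 0.40: R = ε·F/W = 0.40 × 268.26 / 75000 m = 1.431e-03 mm/s.
R = 1.431e-03 × 3600 = 5.15 mm/hr.

R ≈ 5.15 mm/hr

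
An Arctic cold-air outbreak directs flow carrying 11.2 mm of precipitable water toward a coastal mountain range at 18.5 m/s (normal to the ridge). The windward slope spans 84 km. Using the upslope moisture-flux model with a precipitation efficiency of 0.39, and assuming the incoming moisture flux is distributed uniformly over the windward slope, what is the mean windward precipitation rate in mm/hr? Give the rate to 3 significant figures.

R ≈ 3.46 mm/hr

Incoming column moisture flux per unit ridge length: F = V × PW = 18.5 × 11.2 = 207.2 mm·m/s.
Spread over the 84 km slope with efficiency ε = 0.39: R = ε·F/W = 0.39 × 207.2 / 84000 m = 9.620e-04 mm/s.
R = 9.620e-04 × 3600 = 3.46 mm/hr.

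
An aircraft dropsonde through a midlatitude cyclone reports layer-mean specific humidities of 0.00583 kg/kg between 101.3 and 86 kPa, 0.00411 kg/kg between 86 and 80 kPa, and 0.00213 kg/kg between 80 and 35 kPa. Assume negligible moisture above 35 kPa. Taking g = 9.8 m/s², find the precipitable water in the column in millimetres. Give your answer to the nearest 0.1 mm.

Precipitable water is the column-integrated vapour mass per unit area: PW = (1/g) Σ q̄ Δp, with q in kg/kg and Δp in Pa (1 kg/m² of water = 1 mm).
Layer 101.3–86 kPa: Δp = 153 hPa = 15300 Pa, q̄ = 0.00583 kg/kg → 0.00583 × 15300 / 9.8 = 9.10 mm
Layer 86–80 kPa: Δp = 60 hPa = 6000 Pa, q̄ = 0.00411 kg/kg → 0.00411 × 6000 / 9.8 = 2.52 mm
Layer 80–35 kPa: Δp = 450 hPa = 45000 Pa, q̄ = 0.00213 kg/kg → 0.00213 × 45000 / 9.8 = 9.78 mm
PW = 9.10 + 2.52 + 9.78 = 21.40 ≈ 21.4 mm.

PW ≈ 21.4 mm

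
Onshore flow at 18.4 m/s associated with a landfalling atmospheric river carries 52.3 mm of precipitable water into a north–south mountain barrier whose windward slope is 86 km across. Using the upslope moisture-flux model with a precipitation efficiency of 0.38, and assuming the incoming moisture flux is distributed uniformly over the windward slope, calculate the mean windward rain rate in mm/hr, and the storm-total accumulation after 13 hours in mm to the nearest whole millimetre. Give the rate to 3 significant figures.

Incoming column moisture flux per unit ridge length: F = V × PW = 18.4 × 52.3 = 962.32 mm·m/s.
Spread over the 86 km slope with efficiency ε = 0.38: R = ε·F/W = 0.38 × 962.32 / 86000 m = 4.252e-03 mm/s.
R = 4.252e-03 × 3600 = 15.3 mm/hr.
Over 13 h: total = 15.3 × 13 = 198.9 ≈ 199 mm.

R ≈ 15.3 mm/hr; total ≈ 199 mm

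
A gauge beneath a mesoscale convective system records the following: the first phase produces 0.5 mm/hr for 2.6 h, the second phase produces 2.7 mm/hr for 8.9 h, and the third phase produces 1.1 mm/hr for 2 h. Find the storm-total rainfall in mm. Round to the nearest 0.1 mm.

Total = Σ Rᵢ Δtᵢ = 0.5 × 2.6 + 2.7 × 8.9 + 1.1 × 2
      = 1.3 + 24.03 + 2.2 = 27.5 mm.

total ≈ 27.5 mm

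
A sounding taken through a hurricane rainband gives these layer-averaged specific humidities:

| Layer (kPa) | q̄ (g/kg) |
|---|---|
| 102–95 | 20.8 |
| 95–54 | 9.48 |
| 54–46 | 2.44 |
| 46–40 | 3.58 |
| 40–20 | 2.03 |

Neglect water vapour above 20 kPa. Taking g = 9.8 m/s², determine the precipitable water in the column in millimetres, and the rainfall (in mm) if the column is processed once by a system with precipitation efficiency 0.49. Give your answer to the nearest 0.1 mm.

PW ≈ 62.8 mm; rainfall ≈ 30.8 mm

Precipitable water is the column-integrated vapour mass per unit area: PW = (1/g) Σ q̄ Δp, with q in kg/kg and Δp in Pa (1 kg/m² of water = 1 mm).
Layer 102–95 kPa: Δp = 70 hPa = 7000 Pa, q̄ = 0.0208 kg/kg → 0.0208 × 7000 / 9.8 = 14.86 mm
Layer 95–54 kPa: Δp = 410 hPa = 41000 Pa, q̄ = 0.00948 kg/kg → 0.00948 × 41000 / 9.8 = 39.66 mm
Layer 54–46 kPa: Δp = 80 hPa = 8000 Pa, q̄ = 0.00244 kg/kg → 0.00244 × 8000 / 9.8 = 1.99 mm
Layer 46–40 kPa: Δp = 60 hPa = 6000 Pa, q̄ = 0.00358 kg/kg → 0.00358 × 6000 / 9.8 = 2.19 mm
Layer 40–20 kPa: Δp = 200 hPa = 20000 Pa, q̄ = 0.00203 kg/kg → 0.00203 × 20000 / 9.8 = 4.14 mm
PW = 14.86 + 39.66 + 1.99 + 2.19 + 4.14 = 62.84 ≈ 62.8 mm.
Rainfall = ε × PW = 0.49 × 62.8 = 30.8 mm.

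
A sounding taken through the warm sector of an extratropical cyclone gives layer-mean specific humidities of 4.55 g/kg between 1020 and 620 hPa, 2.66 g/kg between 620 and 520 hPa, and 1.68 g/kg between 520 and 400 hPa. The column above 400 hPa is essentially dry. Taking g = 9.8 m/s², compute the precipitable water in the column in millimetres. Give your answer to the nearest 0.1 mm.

Precipitable water is the column-integrated vapour mass per unit area: PW = (1/g) Σ q̄ Δp, with q in kg/kg and Δp in Pa (1 kg/m² of water = 1 mm).
Layer 1020–620 hPa: Δp = 400 hPa = 40000 Pa, q̄ = 0.00455 kg/kg → 0.00455 × 40000 / 9.8 = 18.57 mm
Layer 620–520 hPa: Δp = 100 hPa = 10000 Pa, q̄ = 0.00266 kg/kg → 0.00266 × 10000 / 9.8 = 2.71 mm
Layer 520–400 hPa: Δp = 120 hPa = 12000 Pa, q̄ = 0.00168 kg/kg → 0.00168 × 12000 / 9.8 = 2.06 mm
PW = 18.57 + 2.71 + 2.06 = 23.34 ≈ 23.3 mm.

PW ≈ 23.3 mm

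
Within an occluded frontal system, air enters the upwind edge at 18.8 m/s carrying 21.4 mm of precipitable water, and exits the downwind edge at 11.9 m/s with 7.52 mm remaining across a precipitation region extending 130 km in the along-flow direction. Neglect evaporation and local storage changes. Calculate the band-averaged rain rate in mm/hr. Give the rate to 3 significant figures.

Column moisture flux per unit crosswind length is F = V × PW.
Inflow: F_in = 18.8 × 21.4 = 402.32 mm·m/s
Outflow: F_out = 11.9 × 7.52 = 89.488 mm·m/s
Steady-state rate R = (F_in − F_out)/L = (402.32 − 89.488) / 130000 m = 2.406e-03 mm/s.
R = 2.406e-03 × 3600 = 8.66 mm/hr.

R ≈ 8.66 mm/hr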